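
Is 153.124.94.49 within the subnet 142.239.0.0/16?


Subnet network: 142.239.0.0
Test IP AND mask: 153.124.0.0
No, 153.124.94.49 is not in 142.239.0.0/16


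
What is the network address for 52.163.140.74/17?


IP:   00110100.10100011.10001100.01001010
Mask: 11111111.11111111.10000000.00000000
AND operation:
Net:  00110100.10100011.10000000.00000000
Network: 52.163.128.0/17


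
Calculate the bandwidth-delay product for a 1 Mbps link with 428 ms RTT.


BDP = bandwidth * RTT
= 1 Mbps * 428 ms
= 1 * 1e6 * 428 / 1000 bits
= 428000 bits
= 53500 bytes
= 52.2461 KB
BDP = 428000 bits (53500 bytes)


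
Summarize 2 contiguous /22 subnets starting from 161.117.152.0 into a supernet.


Original prefix: /22
Number of subnets: 2 = 2^1
New prefix = 22 - 1 = 21
Supernet: 161.117.152.0/21


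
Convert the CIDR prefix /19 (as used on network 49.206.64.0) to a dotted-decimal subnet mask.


/19 means 19 network bits, 13 host bits
Binary: 11111111111111111110000000000000
Mask: 255.255.224.0


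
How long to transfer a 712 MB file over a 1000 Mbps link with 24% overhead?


Effective throughput = 1000 * (1 - 24/100) = 760 Mbps
File size in Mb = 712 * 8 = 5696 Mb
Time = 5696 / 760
Time = 7.4947 seconds


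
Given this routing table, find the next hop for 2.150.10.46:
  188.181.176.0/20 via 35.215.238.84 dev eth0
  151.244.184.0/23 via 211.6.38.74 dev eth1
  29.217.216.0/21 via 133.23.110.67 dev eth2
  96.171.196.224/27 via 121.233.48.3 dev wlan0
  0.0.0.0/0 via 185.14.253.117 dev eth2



Longest prefix match for 2.150.10.46:
  /20 188.181.176.0: no
  /23 151.244.184.0: no
  /21 29.217.216.0: no
  /27 96.171.196.224: no
  /0 0.0.0.0: MATCH
Selected: next-hop 185.14.253.117 via eth2 (matched /0)


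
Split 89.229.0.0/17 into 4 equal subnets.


New prefix = 17 + 2 = 19
Each subnet has 8192 addresses
  89.229.0.0/19
  89.229.32.0/19
  89.229.64.0/19
  89.229.96.0/19
Subnets: 89.229.0.0/19, 89.229.32.0/19, 89.229.64.0/19, 89.229.96.0/19


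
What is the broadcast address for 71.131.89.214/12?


Network: 71.128.0.0/12
Host bits = 20
Set all host bits to 1:
Broadcast: 71.143.255.255


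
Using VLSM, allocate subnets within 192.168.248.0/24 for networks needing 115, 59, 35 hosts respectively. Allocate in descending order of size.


115 hosts -> /25 (126 usable): 192.168.248.0/25
59 hosts -> /26 (62 usable): 192.168.248.128/26
35 hosts -> /26 (62 usable): 192.168.248.192/26
Allocation: 192.168.248.0/25 (115 hosts, 126 usable); 192.168.248.128/26 (59 hosts, 62 usable); 192.168.248.192/26 (35 hosts, 62 usable)


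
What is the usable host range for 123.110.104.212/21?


Network: 123.110.104.0
Broadcast: 123.110.111.255
First usable = network + 1
Last usable = broadcast - 1
Range: 123.110.104.1 to 123.110.111.254


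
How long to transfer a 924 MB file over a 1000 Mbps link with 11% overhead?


Effective throughput = 1000 * (1 - 11/100) = 890 Mbps
File size in Mb = 924 * 8 = 7392 Mb
Time = 7392 / 890
Time = 8.3056 seconds


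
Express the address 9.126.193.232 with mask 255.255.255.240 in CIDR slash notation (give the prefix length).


Binary: 11111111.11111111.11111111.11110000
Count leading 1s
Prefix: /28


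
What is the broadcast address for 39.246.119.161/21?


Network: 39.246.112.0/21
Host bits = 11
Set all host bits to 1:
Broadcast: 39.246.119.255


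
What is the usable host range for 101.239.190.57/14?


Network: 101.236.0.0
Broadcast: 101.239.255.255
First usable = network + 1
Last usable = broadcast - 1
Range: 101.236.0.1 to 101.239.255.254


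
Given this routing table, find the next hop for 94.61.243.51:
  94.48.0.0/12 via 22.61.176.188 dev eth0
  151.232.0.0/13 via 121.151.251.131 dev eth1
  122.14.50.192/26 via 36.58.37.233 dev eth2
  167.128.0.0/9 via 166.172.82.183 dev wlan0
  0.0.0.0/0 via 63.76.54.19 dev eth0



Longest prefix match for 94.61.243.51:
  /12 94.48.0.0: MATCH
  /13 151.232.0.0: no
  /26 122.14.50.192: no
  /9 167.128.0.0: no
  /0 0.0.0.0: MATCH
Selected: next-hop 22.61.176.188 via eth0 (matched /12)


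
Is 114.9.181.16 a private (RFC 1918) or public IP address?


RFC 1918 private ranges:
  10.0.0.0/8 (10.0.0.0 - 10.255.255.255)
  172.16.0.0/12 (172.16.0.0 - 172.31.255.255)
  192.168.0.0/16 (192.168.0.0 - 192.168.255.255)
Public (not in any RFC 1918 range)


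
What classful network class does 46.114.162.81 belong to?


First octet: 46
Binary: 00101110
0xxxxxxx -> Class A (1-126)
Class A, default mask 255.0.0.0 (/8)


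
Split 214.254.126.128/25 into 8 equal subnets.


New prefix = 25 + 3 = 28
Each subnet has 16 addresses
  214.254.126.128/28
  214.254.126.144/28
  214.254.126.160/28
  214.254.126.176/28
  214.254.126.192/28
  214.254.126.208/28
  214.254.126.224/28
  214.254.126.240/28
Subnets: 214.254.126.128/28, 214.254.126.144/28, 214.254.126.160/28, 214.254.126.176/28, 214.254.126.192/28, 214.254.126.208/28, 214.254.126.224/28, 214.254.126.240/28


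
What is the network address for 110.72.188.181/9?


IP:   01101110.01001000.10111100.10110101
Mask: 11111111.10000000.00000000.00000000
AND operation:
Net:  01101110.00000000.00000000.00000000
Network: 110.0.0.0/9


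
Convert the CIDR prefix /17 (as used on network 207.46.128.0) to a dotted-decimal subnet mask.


/17 means 17 network bits, 15 host bits
Binary: 11111111111111111000000000000000
Mask: 255.255.128.0


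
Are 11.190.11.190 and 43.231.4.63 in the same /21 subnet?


Mask: 255.255.248.0
11.190.11.190 AND mask = 11.190.8.0
43.231.4.63 AND mask = 43.231.0.0
No, different subnets (11.190.8.0 vs 43.231.0.0)


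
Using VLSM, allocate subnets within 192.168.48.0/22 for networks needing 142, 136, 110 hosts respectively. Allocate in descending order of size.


142 hosts -> /24 (254 usable): 192.168.48.0/24
136 hosts -> /24 (254 usable): 192.168.49.0/24
110 hosts -> /25 (126 usable): 192.168.50.0/25
Allocation: 192.168.48.0/24 (142 hosts, 254 usable); 192.168.49.0/24 (136 hosts, 254 usable); 192.168.50.0/25 (110 hosts, 126 usable)


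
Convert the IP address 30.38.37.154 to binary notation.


30 = 00011110
38 = 00100110
37 = 00100101
154 = 10011010
Binary: 00011110.00100110.00100101.10011010


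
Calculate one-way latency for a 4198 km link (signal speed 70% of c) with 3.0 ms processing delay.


Speed = 0.7 * 3e5 km/s = 210000 km/s
Propagation delay = 4198 / 210000 = 0.02 s = 19.9905 ms
Processing delay = 3.0 ms
Total one-way latency = 22.9905 ms


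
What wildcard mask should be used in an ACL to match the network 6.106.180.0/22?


Subnet mask: 255.255.252.0
Wildcard = 255.255.255.255 - subnet mask
255 - 255 = 0
255 - 255 = 0
255 - 252 = 3
255 - 0 = 255
Wildcard: 0.0.3.255


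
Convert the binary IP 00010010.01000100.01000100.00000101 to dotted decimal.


00010010 = 18
01000100 = 68
01000100 = 68
00000101 = 5
IP: 18.68.68.5


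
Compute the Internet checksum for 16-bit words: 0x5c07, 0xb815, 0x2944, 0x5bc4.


Sum all words (with carry folding):
+ 0x5c07 = 0x5c07
+ 0xb815 = 0x141d
+ 0x2944 = 0x3d61
+ 0x5bc4 = 0x9925
One's complement: ~0x9925
Checksum = 0x66da


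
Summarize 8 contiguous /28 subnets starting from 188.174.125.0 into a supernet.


Original prefix: /28
Number of subnets: 8 = 2^3
New prefix = 28 - 3 = 25
Supernet: 188.174.125.0/25


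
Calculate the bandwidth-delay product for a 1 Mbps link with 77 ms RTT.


BDP = bandwidth * RTT
= 1 Mbps * 77 ms
= 1 * 1e6 * 77 / 1000 bits
= 77000 bits
= 9625 bytes
= 9.3994 KB
BDP = 77000 bits (9625 bytes)


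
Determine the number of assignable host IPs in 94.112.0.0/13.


Host bits = 32 - 13 = 19
Total addresses = 2^19 = 524288
Usable = total - 2 (network and broadcast)
Usable hosts: 524286


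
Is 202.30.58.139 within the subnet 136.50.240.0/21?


Subnet network: 136.50.240.0
Test IP AND mask: 202.30.56.0
No, 202.30.58.139 is not in 136.50.240.0/21


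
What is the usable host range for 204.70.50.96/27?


Network: 204.70.50.96
Broadcast: 204.70.50.127
First usable = network + 1
Last usable = broadcast - 1
Range: 204.70.50.97 to 204.70.50.126


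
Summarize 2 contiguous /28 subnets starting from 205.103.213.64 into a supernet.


Original prefix: /28
Number of subnets: 2 = 2^1
New prefix = 28 - 1 = 27
Supernet: 205.103.213.64/27


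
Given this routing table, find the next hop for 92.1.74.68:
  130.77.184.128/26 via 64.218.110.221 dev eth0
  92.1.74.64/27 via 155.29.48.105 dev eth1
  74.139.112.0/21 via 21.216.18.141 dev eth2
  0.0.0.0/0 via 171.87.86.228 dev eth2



Longest prefix match for 92.1.74.68:
  /26 130.77.184.128: no
  /27 92.1.74.64: MATCH
  /21 74.139.112.0: no
  /0 0.0.0.0: MATCH
Selected: next-hop 155.29.48.105 via eth1 (matched /27)


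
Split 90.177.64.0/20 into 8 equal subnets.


New prefix = 20 + 3 = 23
Each subnet has 512 addresses
  90.177.64.0/23
  90.177.66.0/23
  90.177.68.0/23
  90.177.70.0/23
  90.177.72.0/23
  90.177.74.0/23
  90.177.76.0/23
  90.177.78.0/23
Subnets: 90.177.64.0/23, 90.177.66.0/23, 90.177.68.0/23, 90.177.70.0/23, 90.177.72.0/23, 90.177.74.0/23, 90.177.76.0/23, 90.177.78.0/23


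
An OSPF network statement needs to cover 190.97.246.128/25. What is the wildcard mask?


Subnet mask: 255.255.255.128
Wildcard = 255.255.255.255 - subnet mask
255 - 255 = 0
255 - 255 = 0
255 - 255 = 0
255 - 128 = 127
Wildcard: 0.0.0.127


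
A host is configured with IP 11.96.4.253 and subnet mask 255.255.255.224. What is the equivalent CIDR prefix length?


Binary: 11111111.11111111.11111111.11100000
Count leading 1s
Prefix: /27


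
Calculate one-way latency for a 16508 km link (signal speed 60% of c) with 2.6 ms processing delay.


Speed = 0.6 * 3e5 km/s = 180000 km/s
Propagation delay = 16508 / 180000 = 0.0917 s = 91.7111 ms
Processing delay = 2.6 ms
Total one-way latency = 94.3111 ms


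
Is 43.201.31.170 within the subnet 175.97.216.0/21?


Subnet network: 175.97.216.0
Test IP AND mask: 43.201.24.0
No, 43.201.31.170 is not in 175.97.216.0/21


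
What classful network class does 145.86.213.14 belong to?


First octet: 145
Binary: 10010001
10xxxxxx -> Class B (128-191)
Class B, default mask 255.255.0.0 (/16)


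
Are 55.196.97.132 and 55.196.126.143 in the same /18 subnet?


Mask: 255.255.192.0
55.196.97.132 AND mask = 55.196.64.0
55.196.126.143 AND mask = 55.196.64.0
Yes, same subnet (55.196.64.0)


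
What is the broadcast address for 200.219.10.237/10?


Network: 200.192.0.0/10
Host bits = 22
Set all host bits to 1:
Broadcast: 200.255.255.255


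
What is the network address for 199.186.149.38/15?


IP:   11000111.10111010.10010101.00100110
Mask: 11111111.11111110.00000000.00000000
AND operation:
Net:  11000111.10111010.00000000.00000000
Network: 199.186.0.0/15


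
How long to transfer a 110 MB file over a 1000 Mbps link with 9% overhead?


Effective throughput = 1000 * (1 - 9/100) = 910 Mbps
File size in Mb = 110 * 8 = 880 Mb
Time = 880 / 910
Time = 0.967 seconds


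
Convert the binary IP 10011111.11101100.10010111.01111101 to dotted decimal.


10011111 = 159
11101100 = 236
10010111 = 151
01111101 = 125
IP: 159.236.151.125


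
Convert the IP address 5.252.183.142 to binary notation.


5 = 00000101
252 = 11111100
183 = 10110111
142 = 10001110
Binary: 00000101.11111100.10110111.10001110


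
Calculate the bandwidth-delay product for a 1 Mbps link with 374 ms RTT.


BDP = bandwidth * RTT
= 1 Mbps * 374 ms
= 1 * 1e6 * 374 / 1000 bits
= 374000 bits
= 46750 bytes
= 45.6543 KB
BDP = 374000 bits (46750 bytes)


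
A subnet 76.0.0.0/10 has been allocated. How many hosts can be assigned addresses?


Host bits = 32 - 10 = 22
Total addresses = 2^22 = 4194304
Usable = total - 2 (network and broadcast)
Usable hosts: 4194302


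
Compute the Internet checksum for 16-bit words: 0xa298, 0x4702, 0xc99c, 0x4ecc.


Sum all words (with carry folding):
+ 0xa298 = 0xa298
+ 0x4702 = 0xe99a
+ 0xc99c = 0xb337
+ 0x4ecc = 0x0204
One's complement: ~0x0204
Checksum = 0xfdfb


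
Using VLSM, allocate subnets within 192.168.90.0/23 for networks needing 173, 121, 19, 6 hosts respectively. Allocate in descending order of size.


173 hosts -> /24 (254 usable): 192.168.90.0/24
121 hosts -> /25 (126 usable): 192.168.91.0/25
19 hosts -> /27 (30 usable): 192.168.91.128/27
6 hosts -> /29 (6 usable): 192.168.91.160/29
Allocation: 192.168.90.0/24 (173 hosts, 254 usable); 192.168.91.0/25 (121 hosts, 126 usable); 192.168.91.128/27 (19 hosts, 30 usable); 192.168.91.160/29 (6 hosts, 6 usable)


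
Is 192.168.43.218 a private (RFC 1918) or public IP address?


RFC 1918 private ranges:
  10.0.0.0/8 (10.0.0.0 - 10.255.255.255)
  172.16.0.0/12 (172.16.0.0 - 172.31.255.255)
  192.168.0.0/16 (192.168.0.0 - 192.168.255.255)
Private (in 192.168.0.0/16)


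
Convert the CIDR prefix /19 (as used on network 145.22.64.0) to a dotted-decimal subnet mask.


/19 means 19 network bits, 13 host bits
Binary: 11111111111111111110000000000000
Mask: 255.255.224.0


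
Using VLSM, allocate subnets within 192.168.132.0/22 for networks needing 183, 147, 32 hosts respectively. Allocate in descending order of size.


183 hosts -> /24 (254 usable): 192.168.132.0/24
147 hosts -> /24 (254 usable): 192.168.133.0/24
32 hosts -> /26 (62 usable): 192.168.134.0/26
Allocation: 192.168.132.0/24 (183 hosts, 254 usable); 192.168.133.0/24 (147 hosts, 254 usable); 192.168.134.0/26 (32 hosts, 62 usable)


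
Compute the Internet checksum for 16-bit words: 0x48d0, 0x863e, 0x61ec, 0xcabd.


Sum all words (with carry folding):
+ 0x48d0 = 0x48d0
+ 0x863e = 0xcf0e
+ 0x61ec = 0x30fb
+ 0xcabd = 0xfbb8
One's complement: ~0xfbb8
Checksum = 0x0447


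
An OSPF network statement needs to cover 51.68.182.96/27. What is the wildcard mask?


Subnet mask: 255.255.255.224
Wildcard = 255.255.255.255 - subnet mask
255 - 255 = 0
255 - 255 = 0
255 - 255 = 0
255 - 224 = 31
Wildcard: 0.0.0.31


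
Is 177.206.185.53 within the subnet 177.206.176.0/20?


Subnet network: 177.206.176.0
Test IP AND mask: 177.206.176.0
Yes, 177.206.185.53 is in 177.206.176.0/20


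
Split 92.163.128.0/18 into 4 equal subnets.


New prefix = 18 + 2 = 20
Each subnet has 4096 addresses
  92.163.128.0/20
  92.163.144.0/20
  92.163.160.0/20
  92.163.176.0/20
Subnets: 92.163.128.0/20, 92.163.144.0/20, 92.163.160.0/20, 92.163.176.0/20


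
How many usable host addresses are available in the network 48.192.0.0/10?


Host bits = 32 - 10 = 22
Total addresses = 2^22 = 4194304
Usable = total - 2 (network and broadcast)
Usable hosts: 4194302


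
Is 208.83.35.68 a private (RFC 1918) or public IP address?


RFC 1918 private ranges:
  10.0.0.0/8 (10.0.0.0 - 10.255.255.255)
  172.16.0.0/12 (172.16.0.0 - 172.31.255.255)
  192.168.0.0/16 (192.168.0.0 - 192.168.255.255)
Public (not in any RFC 1918 range)


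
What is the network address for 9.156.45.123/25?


IP:   00001001.10011100.00101101.01111011
Mask: 11111111.11111111.11111111.10000000
AND operation:
Net:  00001001.10011100.00101101.00000000
Network: 9.156.45.0/25


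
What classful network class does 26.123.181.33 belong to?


First octet: 26
Binary: 00011010
0xxxxxxx -> Class A (1-126)
Class A, default mask 255.0.0.0 (/8)


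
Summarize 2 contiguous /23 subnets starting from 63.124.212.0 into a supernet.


Original prefix: /23
Number of subnets: 2 = 2^1
New prefix = 23 - 1 = 22
Supernet: 63.124.212.0/22


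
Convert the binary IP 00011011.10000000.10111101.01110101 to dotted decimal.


00011011 = 27
10000000 = 128
10111101 = 189
01110101 = 117
IP: 27.128.189.117


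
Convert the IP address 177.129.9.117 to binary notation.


177 = 10110001
129 = 10000001
9 = 00001001
117 = 01110101
Binary: 10110001.10000001.00001001.01110101


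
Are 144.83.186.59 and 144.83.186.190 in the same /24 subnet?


Mask: 255.255.255.0
144.83.186.59 AND mask = 144.83.186.0
144.83.186.190 AND mask = 144.83.186.0
Yes, same subnet (144.83.186.0)


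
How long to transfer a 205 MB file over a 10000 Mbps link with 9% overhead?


Effective throughput = 10000 * (1 - 9/100) = 9100 Mbps
File size in Mb = 205 * 8 = 1640 Mb
Time = 1640 / 9100
Time = 0.1802 seconds


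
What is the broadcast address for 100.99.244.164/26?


Network: 100.99.244.128/26
Host bits = 6
Set all host bits to 1:
Broadcast: 100.99.244.191


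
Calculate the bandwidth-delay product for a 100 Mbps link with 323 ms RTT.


BDP = bandwidth * RTT
= 100 Mbps * 323 ms
= 100 * 1e6 * 323 / 1000 bits
= 32300000 bits
= 4037500 bytes
= 3942.8711 KB
BDP = 32300000 bits (4037500 bytes)


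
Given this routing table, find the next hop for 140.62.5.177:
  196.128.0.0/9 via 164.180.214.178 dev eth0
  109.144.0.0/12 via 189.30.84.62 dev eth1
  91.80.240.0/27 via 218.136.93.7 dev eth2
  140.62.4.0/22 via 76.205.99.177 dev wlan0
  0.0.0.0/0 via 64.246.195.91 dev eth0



Longest prefix match for 140.62.5.177:
  /9 196.128.0.0: no
  /12 109.144.0.0: no
  /27 91.80.240.0: no
  /22 140.62.4.0: MATCH
  /0 0.0.0.0: MATCH
Selected: next-hop 76.205.99.177 via wlan0 (matched /22)


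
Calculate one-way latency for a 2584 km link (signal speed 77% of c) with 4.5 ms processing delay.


Speed = 0.77 * 3e5 km/s = 231000 km/s
Propagation delay = 2584 / 231000 = 0.0112 s = 11.1861 ms
Processing delay = 4.5 ms
Total one-way latency = 15.6861 ms


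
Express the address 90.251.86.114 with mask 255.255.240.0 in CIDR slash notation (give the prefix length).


Binary: 11111111.11111111.11110000.00000000
Count leading 1s
Prefix: /20


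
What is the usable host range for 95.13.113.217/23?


Network: 95.13.112.0
Broadcast: 95.13.113.255
First usable = network + 1
Last usable = broadcast - 1
Range: 95.13.112.1 to 95.13.113.254


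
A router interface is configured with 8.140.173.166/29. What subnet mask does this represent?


/29 means 29 network bits, 3 host bits
Binary: 11111111111111111111111111111000
Mask: 255.255.255.248


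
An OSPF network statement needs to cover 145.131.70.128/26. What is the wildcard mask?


Subnet mask: 255.255.255.192
Wildcard = 255.255.255.255 - subnet mask
255 - 255 = 0
255 - 255 = 0
255 - 255 = 0
255 - 192 = 63
Wildcard: 0.0.0.63


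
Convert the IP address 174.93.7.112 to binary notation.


174 = 10101110
93 = 01011101
7 = 00000111
112 = 01110000
Binary: 10101110.01011101.00000111.01110000


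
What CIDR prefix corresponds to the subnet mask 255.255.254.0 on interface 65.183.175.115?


Binary: 11111111.11111111.11111110.00000000
Count leading 1s
Prefix: /23


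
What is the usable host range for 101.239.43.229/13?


Network: 101.232.0.0
Broadcast: 101.239.255.255
First usable = network + 1
Last usable = broadcast - 1
Range: 101.232.0.1 to 101.239.255.254


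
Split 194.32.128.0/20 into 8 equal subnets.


New prefix = 20 + 3 = 23
Each subnet has 512 addresses
  194.32.128.0/23
  194.32.130.0/23
  194.32.132.0/23
  194.32.134.0/23
  194.32.136.0/23
  194.32.138.0/23
  194.32.140.0/23
  194.32.142.0/23
Subnets: 194.32.128.0/23, 194.32.130.0/23, 194.32.132.0/23, 194.32.134.0/23, 194.32.136.0/23, 194.32.138.0/23, 194.32.140.0/23, 194.32.142.0/23


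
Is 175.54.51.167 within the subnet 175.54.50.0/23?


Subnet network: 175.54.50.0
Test IP AND mask: 175.54.50.0
Yes, 175.54.51.167 is in 175.54.50.0/23


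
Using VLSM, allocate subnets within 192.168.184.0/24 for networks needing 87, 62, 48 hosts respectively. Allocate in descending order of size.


87 hosts -> /25 (126 usable): 192.168.184.0/25
62 hosts -> /26 (62 usable): 192.168.184.128/26
48 hosts -> /26 (62 usable): 192.168.184.192/26
Allocation: 192.168.184.0/25 (87 hosts, 126 usable); 192.168.184.128/26 (62 hosts, 62 usable); 192.168.184.192/26 (48 hosts, 62 usable)


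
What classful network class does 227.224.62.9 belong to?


First octet: 227
Binary: 11100011
1110xxxx -> Class D (224-239)
Class D (multicast), default mask N/A


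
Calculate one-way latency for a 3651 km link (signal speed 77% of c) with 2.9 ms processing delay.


Speed = 0.77 * 3e5 km/s = 231000 km/s
Propagation delay = 3651 / 231000 = 0.0158 s = 15.8052 ms
Processing delay = 2.9 ms
Total one-way latency = 18.7052 ms


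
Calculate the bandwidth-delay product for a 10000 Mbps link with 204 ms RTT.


BDP = bandwidth * RTT
= 10000 Mbps * 204 ms
= 10000 * 1e6 * 204 / 1000 bits
= 2040000000 bits
= 255000000 bytes
= 249023.4375 KB
BDP = 2040000000 bits (255000000 bytes)


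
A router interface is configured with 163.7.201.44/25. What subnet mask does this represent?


/25 means 25 network bits, 7 host bits
Binary: 11111111111111111111111110000000
Mask: 255.255.255.128


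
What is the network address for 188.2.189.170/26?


IP:   10111100.00000010.10111101.10101010
Mask: 11111111.11111111.11111111.11000000
AND operation:
Net:  10111100.00000010.10111101.10000000
Network: 188.2.189.128/26


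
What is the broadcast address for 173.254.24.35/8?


Network: 173.0.0.0/8
Host bits = 24
Set all host bits to 1:
Broadcast: 173.255.255.255


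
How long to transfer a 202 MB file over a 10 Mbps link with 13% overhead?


Effective throughput = 10 * (1 - 13/100) = 8.7 Mbps
File size in Mb = 202 * 8 = 1616 Mb
Time = 1616 / 8.7
Time = 185.7471 seconds


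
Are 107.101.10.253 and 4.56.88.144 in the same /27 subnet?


Mask: 255.255.255.224
107.101.10.253 AND mask = 107.101.10.224
4.56.88.144 AND mask = 4.56.88.128
No, different subnets (107.101.10.224 vs 4.56.88.128)


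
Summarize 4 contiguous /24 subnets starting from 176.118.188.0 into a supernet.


Original prefix: /24
Number of subnets: 4 = 2^2
New prefix = 24 - 2 = 22
Supernet: 176.118.188.0/22


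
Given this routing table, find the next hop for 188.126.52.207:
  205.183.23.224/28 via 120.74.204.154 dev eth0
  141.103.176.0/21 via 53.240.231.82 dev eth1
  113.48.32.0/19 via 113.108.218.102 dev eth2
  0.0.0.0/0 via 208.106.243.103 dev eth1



Longest prefix match for 188.126.52.207:
  /28 205.183.23.224: no
  /21 141.103.176.0: no
  /19 113.48.32.0: no
  /0 0.0.0.0: MATCH
Selected: next-hop 208.106.243.103 via eth1 (matched /0)


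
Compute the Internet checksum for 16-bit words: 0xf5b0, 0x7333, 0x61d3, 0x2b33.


Sum all words (with carry folding):
+ 0xf5b0 = 0xf5b0
+ 0x7333 = 0x68e4
+ 0x61d3 = 0xcab7
+ 0x2b33 = 0xf5ea
One's complement: ~0xf5ea
Checksum = 0x0a15


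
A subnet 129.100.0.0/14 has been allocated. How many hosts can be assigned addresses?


Host bits = 32 - 14 = 18
Total addresses = 2^18 = 262144
Usable = total - 2 (network and broadcast)
Usable hosts: 262142


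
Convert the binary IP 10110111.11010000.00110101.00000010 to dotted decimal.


10110111 = 183
11010000 = 208
00110101 = 53
00000010 = 2
IP: 183.208.53.2


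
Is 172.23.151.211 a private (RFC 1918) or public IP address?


RFC 1918 private ranges:
  10.0.0.0/8 (10.0.0.0 - 10.255.255.255)
  172.16.0.0/12 (172.16.0.0 - 172.31.255.255)
  192.168.0.0/16 (192.168.0.0 - 192.168.255.255)
Private (in 172.16.0.0/12)


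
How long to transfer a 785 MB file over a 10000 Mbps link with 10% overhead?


Effective throughput = 10000 * (1 - 10/100) = 9000 Mbps
File size in Mb = 785 * 8 = 6280 Mb
Time = 6280 / 9000
Time = 0.6978 seconds


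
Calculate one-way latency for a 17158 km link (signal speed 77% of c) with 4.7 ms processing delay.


Speed = 0.77 * 3e5 km/s = 231000 km/s
Propagation delay = 17158 / 231000 = 0.0743 s = 74.2771 ms
Processing delay = 4.7 ms
Total one-way latency = 78.9771 ms


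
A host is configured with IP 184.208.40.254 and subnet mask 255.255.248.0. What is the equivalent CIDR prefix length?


Binary: 11111111.11111111.11111000.00000000
Count leading 1s
Prefix: /21


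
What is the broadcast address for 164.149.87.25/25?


Network: 164.149.87.0/25
Host bits = 7
Set all host bits to 1:
Broadcast: 164.149.87.127


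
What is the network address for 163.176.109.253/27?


IP:   10100011.10110000.01101101.11111101
Mask: 11111111.11111111.11111111.11100000
AND operation:
Net:  10100011.10110000.01101101.11100000
Network: 163.176.109.224/27


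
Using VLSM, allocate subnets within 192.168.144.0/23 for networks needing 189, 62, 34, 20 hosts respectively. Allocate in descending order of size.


189 hosts -> /24 (254 usable): 192.168.144.0/24
62 hosts -> /26 (62 usable): 192.168.145.0/26
34 hosts -> /26 (62 usable): 192.168.145.64/26
20 hosts -> /27 (30 usable): 192.168.145.128/27
Allocation: 192.168.144.0/24 (189 hosts, 254 usable); 192.168.145.0/26 (62 hosts, 62 usable); 192.168.145.64/26 (34 hosts, 62 usable); 192.168.145.128/27 (20 hosts, 30 usable)


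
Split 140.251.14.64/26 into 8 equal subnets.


New prefix = 26 + 3 = 29
Each subnet has 8 addresses
  140.251.14.64/29
  140.251.14.72/29
  140.251.14.80/29
  140.251.14.88/29
  140.251.14.96/29
  140.251.14.104/29
  140.251.14.112/29
  140.251.14.120/29
Subnets: 140.251.14.64/29, 140.251.14.72/29, 140.251.14.80/29, 140.251.14.88/29, 140.251.14.96/29, 140.251.14.104/29, 140.251.14.112/29, 140.251.14.120/29


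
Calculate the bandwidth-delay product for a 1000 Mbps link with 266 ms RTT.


BDP = bandwidth * RTT
= 1000 Mbps * 266 ms
= 1000 * 1e6 * 266 / 1000 bits
= 266000000 bits
= 33250000 bytes
= 32470.7031 KB
BDP = 266000000 bits (33250000 bytes)


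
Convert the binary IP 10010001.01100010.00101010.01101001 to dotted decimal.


10010001 = 145
01100010 = 98
00101010 = 42
01101001 = 105
IP: 145.98.42.105


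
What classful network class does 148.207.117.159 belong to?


First octet: 148
Binary: 10010100
10xxxxxx -> Class B (128-191)
Class B, default mask 255.255.0.0 (/16)


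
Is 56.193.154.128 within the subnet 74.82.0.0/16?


Subnet network: 74.82.0.0
Test IP AND mask: 56.193.0.0
No, 56.193.154.128 is not in 74.82.0.0/16


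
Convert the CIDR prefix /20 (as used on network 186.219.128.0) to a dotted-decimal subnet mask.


/20 means 20 network bits, 12 host bits
Binary: 11111111111111111111000000000000
Mask: 255.255.240.0


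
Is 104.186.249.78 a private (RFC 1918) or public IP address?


RFC 1918 private ranges:
  10.0.0.0/8 (10.0.0.0 - 10.255.255.255)
  172.16.0.0/12 (172.16.0.0 - 172.31.255.255)
  192.168.0.0/16 (192.168.0.0 - 192.168.255.255)
Public (not in any RFC 1918 range)


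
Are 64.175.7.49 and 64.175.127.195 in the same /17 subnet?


Mask: 255.255.128.0
64.175.7.49 AND mask = 64.175.0.0
64.175.127.195 AND mask = 64.175.0.0
Yes, same subnet (64.175.0.0)


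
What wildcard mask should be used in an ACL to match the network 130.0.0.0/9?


Subnet mask: 255.128.0.0
Wildcard = 255.255.255.255 - subnet mask
255 - 255 = 0
255 - 128 = 127
255 - 0 = 255
255 - 0 = 255
Wildcard: 0.127.255.255


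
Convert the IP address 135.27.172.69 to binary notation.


135 = 10000111
27 = 00011011
172 = 10101100
69 = 01000101
Binary: 10000111.00011011.10101100.01000101


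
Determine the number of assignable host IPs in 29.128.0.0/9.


Host bits = 32 - 9 = 23
Total addresses = 2^23 = 8388608
Usable = total - 2 (network and broadcast)
Usable hosts: 8388606


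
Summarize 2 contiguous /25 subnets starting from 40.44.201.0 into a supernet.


Original prefix: /25
Number of subnets: 2 = 2^1
New prefix = 25 - 1 = 24
Supernet: 40.44.201.0/24


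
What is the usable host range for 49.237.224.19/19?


Network: 49.237.224.0
Broadcast: 49.237.255.255
First usable = network + 1
Last usable = broadcast - 1
Range: 49.237.224.1 to 49.237.255.254


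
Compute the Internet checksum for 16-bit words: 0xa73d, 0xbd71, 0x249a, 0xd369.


Sum all words (with carry folding):
+ 0xa73d = 0xa73d
+ 0xbd71 = 0x64af
+ 0x249a = 0x8949
+ 0xd369 = 0x5cb3
One's complement: ~0x5cb3
Checksum = 0xa34c


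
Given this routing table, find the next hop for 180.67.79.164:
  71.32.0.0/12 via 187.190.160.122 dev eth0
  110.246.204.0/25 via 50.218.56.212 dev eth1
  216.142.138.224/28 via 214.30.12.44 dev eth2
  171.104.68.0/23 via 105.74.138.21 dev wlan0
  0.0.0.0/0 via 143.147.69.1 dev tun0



Longest prefix match for 180.67.79.164:
  /12 71.32.0.0: no
  /25 110.246.204.0: no
  /28 216.142.138.224: no
  /23 171.104.68.0: no
  /0 0.0.0.0: MATCH
Selected: next-hop 143.147.69.1 via tun0 (matched /0)


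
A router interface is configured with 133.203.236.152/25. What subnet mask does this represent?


/25 means 25 network bits, 7 host bits
Binary: 11111111111111111111111110000000
Mask: 255.255.255.128


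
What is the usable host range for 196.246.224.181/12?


Network: 196.240.0.0
Broadcast: 196.255.255.255
First usable = network + 1
Last usable = broadcast - 1
Range: 196.240.0.1 to 196.255.255.254


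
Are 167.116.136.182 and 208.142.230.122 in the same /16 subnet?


Mask: 255.255.0.0
167.116.136.182 AND mask = 167.116.0.0
208.142.230.122 AND mask = 208.142.0.0
No, different subnets (167.116.0.0 vs 208.142.0.0)


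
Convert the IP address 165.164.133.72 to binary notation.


165 = 10100101
164 = 10100100
133 = 10000101
72 = 01001000
Binary: 10100101.10100100.10000101.01001000


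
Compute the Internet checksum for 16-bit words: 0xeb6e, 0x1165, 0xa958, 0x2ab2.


Sum all words (with carry folding):
+ 0xeb6e = 0xeb6e
+ 0x1165 = 0xfcd3
+ 0xa958 = 0xa62c
+ 0x2ab2 = 0xd0de
One's complement: ~0xd0de
Checksum = 0x2f21


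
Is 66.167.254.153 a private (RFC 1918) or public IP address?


RFC 1918 private ranges:
  10.0.0.0/8 (10.0.0.0 - 10.255.255.255)
  172.16.0.0/12 (172.16.0.0 - 172.31.255.255)
  192.168.0.0/16 (192.168.0.0 - 192.168.255.255)
Public (not in any RFC 1918 range)


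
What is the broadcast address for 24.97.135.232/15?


Network: 24.96.0.0/15
Host bits = 17
Set all host bits to 1:
Broadcast: 24.97.255.255


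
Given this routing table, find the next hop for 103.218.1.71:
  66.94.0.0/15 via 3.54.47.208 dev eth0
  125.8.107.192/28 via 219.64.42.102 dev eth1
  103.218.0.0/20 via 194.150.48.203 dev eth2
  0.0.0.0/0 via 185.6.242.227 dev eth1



Longest prefix match for 103.218.1.71:
  /15 66.94.0.0: no
  /28 125.8.107.192: no
  /20 103.218.0.0: MATCH
  /0 0.0.0.0: MATCH
Selected: next-hop 194.150.48.203 via eth2 (matched /20)


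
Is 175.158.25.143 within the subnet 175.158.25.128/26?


Subnet network: 175.158.25.128
Test IP AND mask: 175.158.25.128
Yes, 175.158.25.143 is in 175.158.25.128/26


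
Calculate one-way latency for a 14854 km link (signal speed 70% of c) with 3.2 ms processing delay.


Speed = 0.7 * 3e5 km/s = 210000 km/s
Propagation delay = 14854 / 210000 = 0.0707 s = 70.7333 ms
Processing delay = 3.2 ms
Total one-way latency = 73.9333 ms


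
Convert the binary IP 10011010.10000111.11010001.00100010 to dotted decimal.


10011010 = 154
10000111 = 135
11010001 = 209
00100010 = 34
IP: 154.135.209.34


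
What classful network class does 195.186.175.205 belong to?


First octet: 195
Binary: 11000011
110xxxxx -> Class C (192-223)
Class C, default mask 255.255.255.0 (/24)


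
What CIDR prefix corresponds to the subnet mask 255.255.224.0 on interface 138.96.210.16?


Binary: 11111111.11111111.11100000.00000000
Count leading 1s
Prefix: /19


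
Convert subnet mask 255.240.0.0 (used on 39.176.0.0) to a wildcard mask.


Subnet mask: 255.240.0.0
Wildcard = 255.255.255.255 - subnet mask
255 - 255 = 0
255 - 240 = 15
255 - 0 = 255
255 - 0 = 255
Wildcard: 0.15.255.255


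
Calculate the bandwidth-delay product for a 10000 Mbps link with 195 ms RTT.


BDP = bandwidth * RTT
= 10000 Mbps * 195 ms
= 10000 * 1e6 * 195 / 1000 bits
= 1950000000 bits
= 243750000 bytes
= 238037.1094 KB
BDP = 1950000000 bits (243750000 bytes)


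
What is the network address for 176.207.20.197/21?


IP:   10110000.11001111.00010100.11000101
Mask: 11111111.11111111.11111000.00000000
AND operation:
Net:  10110000.11001111.00010000.00000000
Network: 176.207.16.0/21


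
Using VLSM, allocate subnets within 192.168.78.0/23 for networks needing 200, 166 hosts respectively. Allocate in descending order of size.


200 hosts -> /24 (254 usable): 192.168.78.0/24
166 hosts -> /24 (254 usable): 192.168.79.0/24
Allocation: 192.168.78.0/24 (200 hosts, 254 usable); 192.168.79.0/24 (166 hosts, 254 usable)


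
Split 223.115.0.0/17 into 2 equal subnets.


New prefix = 17 + 1 = 18
Each subnet has 16384 addresses
  223.115.0.0/18
  223.115.64.0/18
Subnets: 223.115.0.0/18, 223.115.64.0/18


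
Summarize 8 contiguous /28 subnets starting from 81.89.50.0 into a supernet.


Original prefix: /28
Number of subnets: 8 = 2^3
New prefix = 28 - 3 = 25
Supernet: 81.89.50.0/25


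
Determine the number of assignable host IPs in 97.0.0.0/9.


Host bits = 32 - 9 = 23
Total addresses = 2^23 = 8388608
Usable = total - 2 (network and broadcast)
Usable hosts: 8388606


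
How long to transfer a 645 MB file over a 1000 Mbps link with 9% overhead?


Effective throughput = 1000 * (1 - 9/100) = 910 Mbps
File size in Mb = 645 * 8 = 5160 Mb
Time = 5160 / 910
Time = 5.6703 seconds


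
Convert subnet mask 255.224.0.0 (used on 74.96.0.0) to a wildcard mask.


Subnet mask: 255.224.0.0
Wildcard = 255.255.255.255 - subnet mask
255 - 255 = 0
255 - 224 = 31
255 - 0 = 255
255 - 0 = 255
Wildcard: 0.31.255.255


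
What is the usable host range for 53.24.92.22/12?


Network: 53.16.0.0
Broadcast: 53.31.255.255
First usable = network + 1
Last usable = broadcast - 1
Range: 53.16.0.1 to 53.31.255.254


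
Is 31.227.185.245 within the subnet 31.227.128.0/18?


Subnet network: 31.227.128.0
Test IP AND mask: 31.227.128.0
Yes, 31.227.185.245 is in 31.227.128.0/18


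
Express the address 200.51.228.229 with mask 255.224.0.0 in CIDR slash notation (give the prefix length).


Binary: 11111111.11100000.00000000.00000000
Count leading 1s
Prefix: /11


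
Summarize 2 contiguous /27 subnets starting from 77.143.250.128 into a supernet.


Original prefix: /27
Number of subnets: 2 = 2^1
New prefix = 27 - 1 = 26
Supernet: 77.143.250.128/26


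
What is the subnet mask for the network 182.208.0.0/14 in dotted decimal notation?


/14 means 14 network bits, 18 host bits
Binary: 11111111111111000000000000000000
Mask: 255.252.0.0


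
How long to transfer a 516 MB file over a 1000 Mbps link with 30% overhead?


Effective throughput = 1000 * (1 - 30/100) = 700 Mbps
File size in Mb = 516 * 8 = 4128 Mb
Time = 4128 / 700
Time = 5.8971 seconds


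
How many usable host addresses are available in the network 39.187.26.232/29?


Host bits = 32 - 29 = 3
Total addresses = 2^3 = 8
Usable = total - 2 (network and broadcast)
Usable hosts: 6


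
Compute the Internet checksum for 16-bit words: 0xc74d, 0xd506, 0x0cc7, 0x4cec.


Sum all words (with carry folding):
+ 0xc74d = 0xc74d
+ 0xd506 = 0x9c54
+ 0x0cc7 = 0xa91b
+ 0x4cec = 0xf607
One's complement: ~0xf607
Checksum = 0x09f8


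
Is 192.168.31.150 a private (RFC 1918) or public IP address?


RFC 1918 private ranges:
  10.0.0.0/8 (10.0.0.0 - 10.255.255.255)
  172.16.0.0/12 (172.16.0.0 - 172.31.255.255)
  192.168.0.0/16 (192.168.0.0 - 192.168.255.255)
Private (in 192.168.0.0/16)


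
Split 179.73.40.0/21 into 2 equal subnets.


New prefix = 21 + 1 = 22
Each subnet has 1024 addresses
  179.73.40.0/22
  179.73.44.0/22
Subnets: 179.73.40.0/22, 179.73.44.0/22


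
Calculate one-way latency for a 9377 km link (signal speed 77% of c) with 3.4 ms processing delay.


Speed = 0.77 * 3e5 km/s = 231000 km/s
Propagation delay = 9377 / 231000 = 0.0406 s = 40.5931 ms
Processing delay = 3.4 ms
Total one-way latency = 43.9931 ms


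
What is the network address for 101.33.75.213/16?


IP:   01100101.00100001.01001011.11010101
Mask: 11111111.11111111.00000000.00000000
AND operation:
Net:  01100101.00100001.00000000.00000000
Network: 101.33.0.0/16


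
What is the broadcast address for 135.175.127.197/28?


Network: 135.175.127.192/28
Host bits = 4
Set all host bits to 1:
Broadcast: 135.175.127.207


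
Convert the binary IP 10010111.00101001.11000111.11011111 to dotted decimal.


10010111 = 151
00101001 = 41
11000111 = 199
11011111 = 223
IP: 151.41.199.223


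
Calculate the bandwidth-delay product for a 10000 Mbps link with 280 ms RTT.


BDP = bandwidth * RTT
= 10000 Mbps * 280 ms
= 10000 * 1e6 * 280 / 1000 bits
= 2800000000 bits
= 350000000 bytes
= 341796.875 KB
BDP = 2800000000 bits (350000000 bytes)


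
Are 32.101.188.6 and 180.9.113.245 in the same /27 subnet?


Mask: 255.255.255.224
32.101.188.6 AND mask = 32.101.188.0
180.9.113.245 AND mask = 180.9.113.224
No, different subnets (32.101.188.0 vs 180.9.113.224)


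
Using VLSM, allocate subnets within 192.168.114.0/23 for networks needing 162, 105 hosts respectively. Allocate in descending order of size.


162 hosts -> /24 (254 usable): 192.168.114.0/24
105 hosts -> /25 (126 usable): 192.168.115.0/25
Allocation: 192.168.114.0/24 (162 hosts, 254 usable); 192.168.115.0/25 (105 hosts, 126 usable)


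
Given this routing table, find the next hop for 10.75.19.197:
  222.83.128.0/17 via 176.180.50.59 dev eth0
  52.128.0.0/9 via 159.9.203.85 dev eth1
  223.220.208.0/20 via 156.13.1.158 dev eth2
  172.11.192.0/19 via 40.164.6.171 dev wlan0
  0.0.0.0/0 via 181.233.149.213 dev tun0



Longest prefix match for 10.75.19.197:
  /17 222.83.128.0: no
  /9 52.128.0.0: no
  /20 223.220.208.0: no
  /19 172.11.192.0: no
  /0 0.0.0.0: MATCH
Selected: next-hop 181.233.149.213 via tun0 (matched /0)


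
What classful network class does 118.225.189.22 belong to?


First octet: 118
Binary: 01110110
0xxxxxxx -> Class A (1-126)
Class A, default mask 255.0.0.0 (/8)


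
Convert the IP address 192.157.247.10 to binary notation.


192 = 11000000
157 = 10011101
247 = 11110111
10 = 00001010
Binary: 11000000.10011101.11110111.00001010


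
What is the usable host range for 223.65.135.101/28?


Network: 223.65.135.96
Broadcast: 223.65.135.111
First usable = network + 1
Last usable = broadcast - 1
Range: 223.65.135.97 to 223.65.135.110


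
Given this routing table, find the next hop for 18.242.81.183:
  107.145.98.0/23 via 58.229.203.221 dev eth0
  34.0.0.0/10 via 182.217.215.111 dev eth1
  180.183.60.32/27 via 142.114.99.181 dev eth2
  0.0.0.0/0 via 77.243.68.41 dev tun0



Longest prefix match for 18.242.81.183:
  /23 107.145.98.0: no
  /10 34.0.0.0: no
  /27 180.183.60.32: no
  /0 0.0.0.0: MATCH
Selected: next-hop 77.243.68.41 via tun0 (matched /0)


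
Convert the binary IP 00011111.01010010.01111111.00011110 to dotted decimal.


00011111 = 31
01010010 = 82
01111111 = 127
00011110 = 30
IP: 31.82.127.30


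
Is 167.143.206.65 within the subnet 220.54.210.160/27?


Subnet network: 220.54.210.160
Test IP AND mask: 167.143.206.64
No, 167.143.206.65 is not in 220.54.210.160/27


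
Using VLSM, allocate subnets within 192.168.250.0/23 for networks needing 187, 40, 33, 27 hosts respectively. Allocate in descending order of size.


187 hosts -> /24 (254 usable): 192.168.250.0/24
40 hosts -> /26 (62 usable): 192.168.251.0/26
33 hosts -> /26 (62 usable): 192.168.251.64/26
27 hosts -> /27 (30 usable): 192.168.251.128/27
Allocation: 192.168.250.0/24 (187 hosts, 254 usable); 192.168.251.0/26 (40 hosts, 62 usable); 192.168.251.64/26 (33 hosts, 62 usable); 192.168.251.128/27 (27 hosts, 30 usable)


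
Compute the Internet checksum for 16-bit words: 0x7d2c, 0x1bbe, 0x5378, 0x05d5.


Sum all words (with carry folding):
+ 0x7d2c = 0x7d2c
+ 0x1bbe = 0x98ea
+ 0x5378 = 0xec62
+ 0x05d5 = 0xf237
One's complement: ~0xf237
Checksum = 0x0dc8


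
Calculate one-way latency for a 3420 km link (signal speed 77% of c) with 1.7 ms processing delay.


Speed = 0.77 * 3e5 km/s = 231000 km/s
Propagation delay = 3420 / 231000 = 0.0148 s = 14.8052 ms
Processing delay = 1.7 ms
Total one-way latency = 16.5052 ms


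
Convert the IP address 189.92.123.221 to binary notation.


189 = 10111101
92 = 01011100
123 = 01111011
221 = 11011101
Binary: 10111101.01011100.01111011.11011101
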